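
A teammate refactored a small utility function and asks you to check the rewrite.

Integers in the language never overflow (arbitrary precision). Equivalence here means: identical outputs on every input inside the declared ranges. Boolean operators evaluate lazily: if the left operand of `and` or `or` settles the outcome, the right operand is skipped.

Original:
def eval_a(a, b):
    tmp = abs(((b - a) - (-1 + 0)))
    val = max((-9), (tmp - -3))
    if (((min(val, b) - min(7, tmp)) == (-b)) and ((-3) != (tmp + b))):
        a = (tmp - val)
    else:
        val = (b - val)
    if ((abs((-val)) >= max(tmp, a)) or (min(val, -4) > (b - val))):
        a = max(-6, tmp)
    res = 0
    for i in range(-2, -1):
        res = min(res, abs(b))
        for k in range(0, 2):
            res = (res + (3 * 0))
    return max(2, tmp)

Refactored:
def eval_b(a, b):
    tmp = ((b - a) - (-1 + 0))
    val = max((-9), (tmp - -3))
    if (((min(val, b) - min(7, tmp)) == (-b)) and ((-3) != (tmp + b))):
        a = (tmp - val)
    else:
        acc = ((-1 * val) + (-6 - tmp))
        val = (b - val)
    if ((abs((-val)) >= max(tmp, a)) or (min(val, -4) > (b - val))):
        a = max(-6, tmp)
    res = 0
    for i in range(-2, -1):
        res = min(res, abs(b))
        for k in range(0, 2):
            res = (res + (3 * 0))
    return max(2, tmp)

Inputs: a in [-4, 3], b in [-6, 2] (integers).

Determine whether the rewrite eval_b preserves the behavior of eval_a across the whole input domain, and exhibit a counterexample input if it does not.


The rewrite breaks on a=-2, b=-6, where the results are 3 and 2.
eval_a: tmp=3, then val=6, then (((min(val, b) - min(7, tmp)) == (-b)) and ((-3) != (tmp + b))) is false, then val=-12, then ((abs((-val)) >= max(tmp, a)) or (min(val, -4) > (b - val))) is true, then a=3, then res=0, then (i=-2), then res=0, then (k=0), then res=0, then (k=1), then res=0, then returns 3
eval_b: tmp=-3, then val=0, then (((min(val, b) - min(7, tmp)) == (-b)) and ((-3) != (tmp + b))) is false, then acc=-3, then val=-6, then ((abs((-val)) >= max(tmp, a)) or (min(val, -4) > (b - val))) is true, then a=-3, then res=0, then (i=-2), then res=0, then (k=0), then res=0, then (k=1), then res=0, then returns 2
verdict: not equivalent; witness: a=-2, b=-6


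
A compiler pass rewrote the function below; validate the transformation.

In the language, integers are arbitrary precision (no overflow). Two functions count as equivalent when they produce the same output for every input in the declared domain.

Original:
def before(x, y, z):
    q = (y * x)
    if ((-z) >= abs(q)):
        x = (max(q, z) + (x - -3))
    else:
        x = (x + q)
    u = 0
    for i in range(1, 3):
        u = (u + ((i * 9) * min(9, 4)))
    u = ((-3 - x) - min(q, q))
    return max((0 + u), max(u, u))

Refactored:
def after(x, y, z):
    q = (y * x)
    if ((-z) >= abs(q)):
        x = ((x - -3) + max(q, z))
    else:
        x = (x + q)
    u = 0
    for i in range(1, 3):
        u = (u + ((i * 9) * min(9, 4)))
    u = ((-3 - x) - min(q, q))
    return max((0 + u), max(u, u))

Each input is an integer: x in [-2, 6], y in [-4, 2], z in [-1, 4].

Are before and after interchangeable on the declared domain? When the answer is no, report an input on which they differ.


This is a faithful refactor — same computation, different form, but the computed results match everywhere.
One worked example (x=-2, y=-3, z=-1) — before: q=6, then ((-z) >= abs(q)) is false, then x=4, then u=0, then (i=1), then u=36, then (i=2), then u=108, then u=-13, then returns -13; after: q=6, then ((-z) >= abs(q)) is false, then x=4, then u=0, then (i=1), then u=36, then (i=2), then u=108, then u=-13, then returns -13; agreement on -13.
An exhaustive pass over the 378 declared inputs shows identical outputs.
verdict: equivalent


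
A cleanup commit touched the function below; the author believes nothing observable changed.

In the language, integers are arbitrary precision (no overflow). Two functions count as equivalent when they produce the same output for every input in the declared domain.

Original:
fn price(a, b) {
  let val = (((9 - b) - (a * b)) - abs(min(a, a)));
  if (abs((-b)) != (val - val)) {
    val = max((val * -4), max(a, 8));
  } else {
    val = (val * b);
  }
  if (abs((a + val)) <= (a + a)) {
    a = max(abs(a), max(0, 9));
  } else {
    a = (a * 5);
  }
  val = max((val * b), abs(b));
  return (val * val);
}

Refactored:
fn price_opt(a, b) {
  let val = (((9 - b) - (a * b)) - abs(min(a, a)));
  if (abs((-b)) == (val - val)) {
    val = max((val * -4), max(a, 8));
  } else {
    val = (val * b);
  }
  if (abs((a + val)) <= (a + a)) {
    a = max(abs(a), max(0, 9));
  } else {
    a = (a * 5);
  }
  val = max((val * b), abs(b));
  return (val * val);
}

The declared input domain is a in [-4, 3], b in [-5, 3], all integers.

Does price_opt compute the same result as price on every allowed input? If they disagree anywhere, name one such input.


On input a=-4, b=-1, price returns 1 while price_opt returns 4.
verdict: not equivalent; witness: a=-4, b=-1


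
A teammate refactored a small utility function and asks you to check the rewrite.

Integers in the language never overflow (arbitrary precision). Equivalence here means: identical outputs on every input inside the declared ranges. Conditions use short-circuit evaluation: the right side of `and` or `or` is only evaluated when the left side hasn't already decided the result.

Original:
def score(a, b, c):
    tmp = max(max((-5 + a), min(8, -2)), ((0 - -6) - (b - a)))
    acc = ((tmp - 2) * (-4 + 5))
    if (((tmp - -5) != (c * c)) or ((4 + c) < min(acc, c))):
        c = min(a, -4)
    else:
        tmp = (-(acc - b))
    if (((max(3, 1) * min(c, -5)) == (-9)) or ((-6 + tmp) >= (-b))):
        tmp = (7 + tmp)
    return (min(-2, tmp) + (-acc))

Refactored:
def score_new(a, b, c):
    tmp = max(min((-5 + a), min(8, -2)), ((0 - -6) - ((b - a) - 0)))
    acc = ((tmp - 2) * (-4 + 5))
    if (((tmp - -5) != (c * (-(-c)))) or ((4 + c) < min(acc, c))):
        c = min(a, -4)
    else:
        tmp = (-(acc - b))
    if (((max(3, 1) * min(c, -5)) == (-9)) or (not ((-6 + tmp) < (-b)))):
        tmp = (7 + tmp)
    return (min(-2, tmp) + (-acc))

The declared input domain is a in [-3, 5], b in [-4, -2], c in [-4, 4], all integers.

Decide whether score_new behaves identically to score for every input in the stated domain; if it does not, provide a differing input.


The suspicious edit (`max((-5 + a), min(8, -2))` became `min((-5 + a), min(8, -2))`) never changes the result for any input inside the declared domain; all 243 inputs agree.
verdict: equivalent


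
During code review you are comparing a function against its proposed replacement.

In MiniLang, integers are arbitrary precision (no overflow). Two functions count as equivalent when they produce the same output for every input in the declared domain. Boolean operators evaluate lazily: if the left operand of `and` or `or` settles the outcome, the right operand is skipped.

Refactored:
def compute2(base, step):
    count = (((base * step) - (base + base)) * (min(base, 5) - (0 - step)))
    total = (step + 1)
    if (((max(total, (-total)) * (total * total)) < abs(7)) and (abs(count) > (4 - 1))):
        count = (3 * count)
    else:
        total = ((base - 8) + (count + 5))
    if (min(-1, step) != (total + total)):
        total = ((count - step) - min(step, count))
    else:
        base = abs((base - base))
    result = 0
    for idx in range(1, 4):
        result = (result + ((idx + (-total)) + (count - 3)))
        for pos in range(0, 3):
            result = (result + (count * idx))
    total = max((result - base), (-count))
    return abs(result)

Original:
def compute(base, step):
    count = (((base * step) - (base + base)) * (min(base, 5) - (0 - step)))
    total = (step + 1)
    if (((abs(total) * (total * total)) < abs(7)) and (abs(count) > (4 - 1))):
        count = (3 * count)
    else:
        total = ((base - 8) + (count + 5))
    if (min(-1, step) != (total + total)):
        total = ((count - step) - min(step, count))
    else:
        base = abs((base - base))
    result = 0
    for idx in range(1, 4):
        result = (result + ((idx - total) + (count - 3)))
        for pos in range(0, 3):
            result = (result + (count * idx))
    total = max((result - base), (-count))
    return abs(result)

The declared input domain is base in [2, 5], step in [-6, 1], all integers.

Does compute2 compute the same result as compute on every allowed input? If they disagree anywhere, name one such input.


The two versions differ — the changes include arithmetic usage differs; also min/max/abs usage differs.
One worked example (base=4, step=-6) — compute: count becomes 64; next total becomes -5; next (((abs(total) * (total * total)) < abs(7)) and (abs(count) > (4 - 1))) evaluates to false; next total becomes 65; next (min(-1, step) != (total + total)) evaluates to true; next total becomes 76; next result becomes 0; next at idx=1:; next result becomes -14; next at pos=0:; next result becomes 50; next at pos=1:; next result becomes 114; next at pos=2:; next result becomes 178; next at idx=2:; next result becomes 165; next at pos=0:; next result becomes 293; next at pos=1:; next result becomes 421; next at pos=2:; next result becomes 549; next at idx=3:; next result becomes 537; next at pos=0:; next result becomes 729; next at pos=1:; next result becomes 921; next at pos=2:; next result becomes 1113; next total becomes 1109; next final value 1113; compute2: count becomes 64; next total becomes -5; next (((max(total, (-total)) * (total * total)) < abs(7)) and (abs(count) > (4 - 1))) evaluates to false; next total becomes 65; next (min(-1, step) != (total + total)) evaluates to true; next total becomes 76; next result becomes 0; next at idx=1:; next result becomes -14; next at pos=0:; next result becomes 50; next at pos=1:; next result becomes 114; next at pos=2:; next result becomes 178; next at idx=2:; next result becomes 165; next at pos=0:; next result becomes 293; next at pos=1:; next result becomes 421; next at pos=2:; next result becomes 549; next at idx=3:; next result becomes 537; next at pos=0:; next result becomes 729; next at pos=1:; next result becomes 921; next at pos=2:; next result becomes 1113; next total becomes 1109; next final value 1113; agreement on 1113.
Checked all 32 inputs in the declared domain: the outputs agree on every one.
verdict: equivalent


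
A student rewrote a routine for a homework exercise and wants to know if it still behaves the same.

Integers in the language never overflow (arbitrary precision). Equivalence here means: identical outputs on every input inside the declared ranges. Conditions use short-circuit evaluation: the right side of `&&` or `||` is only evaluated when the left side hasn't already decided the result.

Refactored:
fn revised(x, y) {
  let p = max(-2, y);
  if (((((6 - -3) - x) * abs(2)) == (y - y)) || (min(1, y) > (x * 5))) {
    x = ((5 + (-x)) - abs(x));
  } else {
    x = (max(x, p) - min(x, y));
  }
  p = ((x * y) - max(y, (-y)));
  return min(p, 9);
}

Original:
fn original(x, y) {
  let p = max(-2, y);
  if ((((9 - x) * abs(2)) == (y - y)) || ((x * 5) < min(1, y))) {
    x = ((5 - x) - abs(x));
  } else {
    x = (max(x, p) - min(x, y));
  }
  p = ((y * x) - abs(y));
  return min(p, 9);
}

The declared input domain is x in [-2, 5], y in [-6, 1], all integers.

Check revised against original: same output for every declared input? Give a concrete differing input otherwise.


This is a faithful refactor — arithmetic usage differs, constant usage differs, min/max/abs usage differs, comparison usage differs, but the computed results match everywhere.
One worked example (x=-1, y=-3) — original: p=-2, then ((((9 - x) * abs(2)) == (y - y)) || ((x * 5) < min(1, y))) is true, then x=5, then p=-18, then returns -18; revised: p=-2, then (((((6 - -3) - x) * abs(2)) == (y - y)) || (min(1, y) > (x * 5))) is true, then x=5, then p=-18, then returns -18; agreement on -18.
Sweeping the whole domain (64 inputs) finds no disagreement.
verdict: equivalent


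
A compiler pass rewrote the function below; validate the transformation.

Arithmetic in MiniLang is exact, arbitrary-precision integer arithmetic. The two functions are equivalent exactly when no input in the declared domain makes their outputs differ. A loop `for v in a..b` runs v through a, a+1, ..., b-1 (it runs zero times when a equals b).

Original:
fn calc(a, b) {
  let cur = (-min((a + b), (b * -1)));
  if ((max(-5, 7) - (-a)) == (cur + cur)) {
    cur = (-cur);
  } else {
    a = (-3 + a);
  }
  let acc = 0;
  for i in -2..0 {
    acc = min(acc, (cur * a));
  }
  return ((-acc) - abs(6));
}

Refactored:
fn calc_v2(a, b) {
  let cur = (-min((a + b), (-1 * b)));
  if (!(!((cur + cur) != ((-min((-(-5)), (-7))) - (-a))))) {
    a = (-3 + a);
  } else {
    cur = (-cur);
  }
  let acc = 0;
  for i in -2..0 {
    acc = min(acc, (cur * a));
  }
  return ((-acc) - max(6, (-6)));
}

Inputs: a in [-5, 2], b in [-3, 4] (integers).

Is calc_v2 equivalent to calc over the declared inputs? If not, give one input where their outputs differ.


Although constant usage differs; and boolean connective usage differs; and comparison usage differs; and min/max/abs usage differs, 64/64 inputs agree.
verdict: equivalent


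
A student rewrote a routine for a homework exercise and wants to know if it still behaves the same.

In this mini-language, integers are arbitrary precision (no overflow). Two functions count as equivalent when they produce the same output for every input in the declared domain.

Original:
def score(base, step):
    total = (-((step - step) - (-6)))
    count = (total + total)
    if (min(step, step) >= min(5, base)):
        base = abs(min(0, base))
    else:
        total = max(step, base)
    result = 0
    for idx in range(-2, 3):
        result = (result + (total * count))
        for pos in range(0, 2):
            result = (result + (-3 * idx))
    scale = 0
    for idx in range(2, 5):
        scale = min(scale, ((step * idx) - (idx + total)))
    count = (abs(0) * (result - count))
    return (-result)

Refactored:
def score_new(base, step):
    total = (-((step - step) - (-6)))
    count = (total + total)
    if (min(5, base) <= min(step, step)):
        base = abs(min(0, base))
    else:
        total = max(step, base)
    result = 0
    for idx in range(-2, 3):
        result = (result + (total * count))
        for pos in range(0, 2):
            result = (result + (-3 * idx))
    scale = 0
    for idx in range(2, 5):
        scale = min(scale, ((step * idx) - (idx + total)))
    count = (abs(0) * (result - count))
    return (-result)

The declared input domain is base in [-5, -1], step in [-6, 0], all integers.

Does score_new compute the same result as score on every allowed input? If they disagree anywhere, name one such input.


The two are interchangeable: comparison usage differs, and every declared input agrees.
Tracing base=-4, step=-5: score: total=-6, then count=-12, then (min(step, step) >= min(5, base)) is false, then total=-4, then result=0, then (idx=-2), then result=48, then (pos=0), then result=54, then (pos=1), then result=60, then (idx=-1), then result=108, then (pos=0), then result=111, then (pos=1), then result=114, then (idx=0), then result=162, then (pos=0), then result=162, then (pos=1), then result=162, then (idx=1), then result=210, then (pos=0), then result=207, then (pos=1), then result=204, then (idx=2), then result=252, then (pos=0), then result=246, then (pos=1), then result=240, then scale=0, then (idx=2), then scale=-8, then (idx=3), then scale=-14, then (idx=4), then scale=-20, then count=0, then returns -240 | score_new: total=-6, then count=-12, then (min(5, base) <= min(step, step)) is false, then total=-4, then result=0, then (idx=-2), then result=48, then (pos=0), then result=54, then (pos=1), then result=60, then (idx=-1), then result=108, then (pos=0), then result=111, then (pos=1), then result=114, then (idx=0), then result=162, then (pos=0), then result=162, then (pos=1), then result=162, then (idx=1), then result=210, then (pos=0), then result=207, then (pos=1), then result=204, then (idx=2), then result=252, then (pos=0), then result=246, then (pos=1), then result=240, then scale=0, then (idx=2), then scale=-8, then (idx=3), then scale=-14, then (idx=4), then scale=-20, then count=0, then returns -240 — matching result -240.
Every one of the 35 inputs gives matching results.
verdict: equivalent


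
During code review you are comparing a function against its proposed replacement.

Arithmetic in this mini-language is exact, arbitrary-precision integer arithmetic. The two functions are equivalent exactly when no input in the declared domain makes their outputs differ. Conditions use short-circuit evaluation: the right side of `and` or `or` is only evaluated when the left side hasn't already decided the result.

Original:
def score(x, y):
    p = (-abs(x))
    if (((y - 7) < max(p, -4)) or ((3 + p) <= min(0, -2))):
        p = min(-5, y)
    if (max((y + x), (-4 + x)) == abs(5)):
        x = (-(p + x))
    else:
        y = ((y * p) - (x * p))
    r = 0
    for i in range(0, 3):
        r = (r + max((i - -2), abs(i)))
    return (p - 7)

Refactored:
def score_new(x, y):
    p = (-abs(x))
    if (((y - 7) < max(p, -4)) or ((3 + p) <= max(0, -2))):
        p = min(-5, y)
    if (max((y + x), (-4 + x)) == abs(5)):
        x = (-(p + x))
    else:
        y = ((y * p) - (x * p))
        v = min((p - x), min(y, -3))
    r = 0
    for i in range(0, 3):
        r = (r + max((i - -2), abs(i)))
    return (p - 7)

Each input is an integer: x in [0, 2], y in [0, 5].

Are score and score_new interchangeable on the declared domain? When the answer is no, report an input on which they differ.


The one real change (`min(0, -2)` became `max(0, -2)`) has no effect anywhere in the declared ranges; all 18 inputs agree.
verdict: equivalent


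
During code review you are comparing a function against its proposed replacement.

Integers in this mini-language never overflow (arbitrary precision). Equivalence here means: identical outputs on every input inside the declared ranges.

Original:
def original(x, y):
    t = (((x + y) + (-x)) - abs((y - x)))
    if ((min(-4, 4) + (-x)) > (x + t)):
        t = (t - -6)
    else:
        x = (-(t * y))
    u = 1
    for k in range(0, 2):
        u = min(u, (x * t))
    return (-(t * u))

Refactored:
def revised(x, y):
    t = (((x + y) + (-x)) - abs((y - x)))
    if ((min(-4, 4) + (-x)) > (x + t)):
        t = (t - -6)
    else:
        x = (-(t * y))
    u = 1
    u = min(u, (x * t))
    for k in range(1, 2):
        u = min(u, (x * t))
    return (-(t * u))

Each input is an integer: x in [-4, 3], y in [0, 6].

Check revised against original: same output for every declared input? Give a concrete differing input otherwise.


Side by side, the visible changes include: loop structure differs, plus arithmetic usage differs, plus statement counts differ, plus min/max/abs usage differs.
Tracing x=1, y=5: original: t = 1; ((min(-4, 4) + (-x)) > (x + t)) -> false; x = -5; u = 1; [k=0]; u = -5; [k=1]; u = -5; return 5 | revised: t = 1; ((min(-4, 4) + (-x)) > (x + t)) -> false; x = -5; u = 1; u = -5; [k=1]; u = -5; return 5 — matching result 5.
An exhaustive pass over the 56 declared inputs shows identical outputs.
verdict: equivalent


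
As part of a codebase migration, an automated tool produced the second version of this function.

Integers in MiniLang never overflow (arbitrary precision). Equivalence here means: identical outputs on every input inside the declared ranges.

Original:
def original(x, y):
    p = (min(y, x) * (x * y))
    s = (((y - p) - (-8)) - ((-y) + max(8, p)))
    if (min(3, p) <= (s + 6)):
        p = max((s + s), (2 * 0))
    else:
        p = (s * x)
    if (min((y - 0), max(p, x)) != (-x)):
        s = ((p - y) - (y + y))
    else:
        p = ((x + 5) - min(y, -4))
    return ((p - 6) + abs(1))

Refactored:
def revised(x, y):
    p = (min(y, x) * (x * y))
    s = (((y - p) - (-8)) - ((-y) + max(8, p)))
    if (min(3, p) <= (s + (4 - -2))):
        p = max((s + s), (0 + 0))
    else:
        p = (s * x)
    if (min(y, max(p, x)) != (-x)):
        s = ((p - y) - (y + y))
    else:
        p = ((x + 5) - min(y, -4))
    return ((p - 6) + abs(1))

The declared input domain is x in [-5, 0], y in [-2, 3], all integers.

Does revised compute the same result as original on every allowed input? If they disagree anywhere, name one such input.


Reading the diff, among the changes: arithmetic usage differs, plus constant usage differs.
As a probe, take x=-3, y=2: original runs p becomes 18; next s becomes -24; next (min(3, p) <= (s + 6)) evaluates to false; next p becomes 72; next (min((y - 0), max(p, x)) != (-x)) evaluates to true; next s becomes 66; next final value 67; revised runs p becomes 18; next s becomes -24; next (min(3, p) <= (s + (4 - -2))) evaluates to false; next p becomes 72; next (min(y, max(p, x)) != (-x)) evaluates to true; next s becomes 66; next final value 67; both end at 67.
Checked all 36 inputs in the declared domain: the outputs agree on every one.
verdict: equivalent


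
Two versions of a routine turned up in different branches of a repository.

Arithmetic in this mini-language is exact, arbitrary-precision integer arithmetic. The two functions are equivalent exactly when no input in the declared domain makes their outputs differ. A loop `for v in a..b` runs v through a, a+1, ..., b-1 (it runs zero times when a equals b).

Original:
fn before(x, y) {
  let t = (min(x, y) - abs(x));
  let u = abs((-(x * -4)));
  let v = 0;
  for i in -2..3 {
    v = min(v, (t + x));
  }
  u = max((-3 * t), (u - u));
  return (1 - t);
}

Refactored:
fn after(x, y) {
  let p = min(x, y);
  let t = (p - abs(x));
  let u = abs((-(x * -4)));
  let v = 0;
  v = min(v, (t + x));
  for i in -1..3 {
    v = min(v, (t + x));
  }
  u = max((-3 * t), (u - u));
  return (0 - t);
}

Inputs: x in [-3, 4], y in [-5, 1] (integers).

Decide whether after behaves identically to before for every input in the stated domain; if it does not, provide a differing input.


On input x=-3, y=-5, before returns 9 while after returns 8.
verdict: not equivalent; witness: x=-3, y=-5


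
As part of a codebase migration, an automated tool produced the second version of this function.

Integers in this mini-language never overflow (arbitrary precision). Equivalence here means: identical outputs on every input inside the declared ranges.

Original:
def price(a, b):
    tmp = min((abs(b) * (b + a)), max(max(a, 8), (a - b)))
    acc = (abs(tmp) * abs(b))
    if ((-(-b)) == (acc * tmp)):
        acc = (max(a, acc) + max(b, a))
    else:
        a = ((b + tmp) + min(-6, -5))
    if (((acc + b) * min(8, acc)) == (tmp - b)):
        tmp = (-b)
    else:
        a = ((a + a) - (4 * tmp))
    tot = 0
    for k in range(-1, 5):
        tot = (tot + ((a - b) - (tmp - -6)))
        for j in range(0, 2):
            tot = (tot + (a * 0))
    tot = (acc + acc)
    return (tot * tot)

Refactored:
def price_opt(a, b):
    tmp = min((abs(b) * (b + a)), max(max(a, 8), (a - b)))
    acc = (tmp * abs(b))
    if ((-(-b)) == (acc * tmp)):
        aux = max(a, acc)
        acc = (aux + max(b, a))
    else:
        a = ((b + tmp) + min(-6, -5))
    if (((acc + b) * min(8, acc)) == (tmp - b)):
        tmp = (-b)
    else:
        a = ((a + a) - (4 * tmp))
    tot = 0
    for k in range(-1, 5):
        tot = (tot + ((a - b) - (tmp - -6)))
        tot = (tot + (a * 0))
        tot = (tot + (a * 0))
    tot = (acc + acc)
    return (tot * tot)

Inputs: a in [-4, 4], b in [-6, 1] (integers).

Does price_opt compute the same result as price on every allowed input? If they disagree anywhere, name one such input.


Evaluate both at a=-2, b=1.
price: tmp := -1 | acc := 1 | ((-(-b)) == (acc * tmp)): false | a := -6 | (((acc + b) * min(8, acc)) == (tmp - b)): false | a := -8 | tot := 0 | iter k=-1: | tot := -14 | iter j=0: | tot := -14 | iter j=1: | tot := -14 | iter k=0: | tot := -28 | iter j=0: | tot := -28 | iter j=1: | tot := -28 | iter k=1: | tot := -42 | iter j=0: | tot := -42 | iter j=1: | tot := -42 | iter k=2: | tot := -56 | iter j=0: | tot := -56 | iter j=1: | tot := -56 | iter k=3: | tot := -70 | iter j=0: | tot := -70 | iter j=1: | tot := -70 | iter k=4: | tot := -84 | iter j=0: | tot := -84 | iter j=1: | tot := -84 | tot := 2 | result 4
price_opt: tmp := -1 | acc := -1 | ((-(-b)) == (acc * tmp)): true | aux := -1 | acc := 0 | (((acc + b) * min(8, acc)) == (tmp - b)): false | a := 0 | tot := 0 | iter k=-1: | tot := -6 | tot := -6 | tot := -6 | iter k=0: | tot := -12 | tot := -12 | tot := -12 | iter k=1: | tot := -18 | tot := -18 | tot := -18 | iter k=2: | tot := -24 | tot := -24 | tot := -24 | iter k=3: | tot := -30 | tot := -30 | tot := -30 | iter k=4: | tot := -36 | tot := -36 | tot := -36 | tot := 0 | result 0
4 and 0 differ, so these are not the same function on this domain.
verdict: not equivalent; witness: a=-2, b=1


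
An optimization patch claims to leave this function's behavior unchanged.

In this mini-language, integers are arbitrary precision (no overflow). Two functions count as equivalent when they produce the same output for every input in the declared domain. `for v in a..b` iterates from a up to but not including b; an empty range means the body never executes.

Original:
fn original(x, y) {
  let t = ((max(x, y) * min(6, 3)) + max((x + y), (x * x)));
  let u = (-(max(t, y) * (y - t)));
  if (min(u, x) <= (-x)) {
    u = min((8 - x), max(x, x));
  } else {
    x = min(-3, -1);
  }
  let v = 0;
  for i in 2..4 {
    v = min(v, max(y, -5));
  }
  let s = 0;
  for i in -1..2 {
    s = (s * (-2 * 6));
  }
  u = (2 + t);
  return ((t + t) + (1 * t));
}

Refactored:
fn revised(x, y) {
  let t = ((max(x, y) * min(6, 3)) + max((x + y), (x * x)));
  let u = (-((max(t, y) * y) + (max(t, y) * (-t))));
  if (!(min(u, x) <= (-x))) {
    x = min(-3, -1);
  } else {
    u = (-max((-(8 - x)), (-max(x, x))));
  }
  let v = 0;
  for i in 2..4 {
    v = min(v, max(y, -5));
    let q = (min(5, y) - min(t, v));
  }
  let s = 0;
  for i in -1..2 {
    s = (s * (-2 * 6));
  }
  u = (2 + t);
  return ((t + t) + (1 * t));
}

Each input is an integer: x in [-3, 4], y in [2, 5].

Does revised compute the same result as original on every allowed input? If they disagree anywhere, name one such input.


The two versions differ — the changes include statement counts differ, boolean connective usage differs, min/max/abs usage differs, local variable names differ, constant usage differs, arithmetic usage differs.
As a probe, take x=3, y=2: original runs t becomes 18; next u becomes 288; next (min(u, x) <= (-x)) evaluates to false; next x becomes -3; next v becomes 0; next at i=2:; next v becomes 0; next at i=3:; next v becomes 0; next s becomes 0; next at i=-1:; next s becomes 0; next at i=0:; next s becomes 0; next at i=1:; next s becomes 0; next u becomes 20; next final value 54; revised runs t becomes 18; next u becomes 288; next (!(min(u, x) <= (-x))) evaluates to true; next x becomes -3; next v becomes 0; next at i=2:; next v becomes 0; next q becomes 2; next at i=3:; next v becomes 0; next q becomes 2; next s becomes 0; next at i=-1:; next s becomes 0; next at i=0:; next s becomes 0; next at i=1:; next s becomes 0; next u becomes 20; next final value 54; both end at 54.
Checked all 32 inputs in the declared domain: the outputs agree on every one.
verdict: equivalent


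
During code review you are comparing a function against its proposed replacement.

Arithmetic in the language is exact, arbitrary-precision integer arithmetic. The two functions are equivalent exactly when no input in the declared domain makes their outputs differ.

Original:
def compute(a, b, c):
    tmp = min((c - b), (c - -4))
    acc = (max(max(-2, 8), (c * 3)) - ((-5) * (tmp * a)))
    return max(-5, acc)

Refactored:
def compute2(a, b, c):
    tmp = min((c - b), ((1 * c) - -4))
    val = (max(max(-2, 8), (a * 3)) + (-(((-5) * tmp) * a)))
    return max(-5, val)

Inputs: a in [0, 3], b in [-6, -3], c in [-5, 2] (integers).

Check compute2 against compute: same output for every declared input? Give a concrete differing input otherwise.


There is a counterexample at a=3, b=-6, c=-4: 8 on one side, 9 on the other.
compute: tmp := 0 | acc := 8 | result 8
compute2: tmp := 0 | val := 9 | result 9
verdict: not equivalent; witness: a=3, b=-6, c=-4


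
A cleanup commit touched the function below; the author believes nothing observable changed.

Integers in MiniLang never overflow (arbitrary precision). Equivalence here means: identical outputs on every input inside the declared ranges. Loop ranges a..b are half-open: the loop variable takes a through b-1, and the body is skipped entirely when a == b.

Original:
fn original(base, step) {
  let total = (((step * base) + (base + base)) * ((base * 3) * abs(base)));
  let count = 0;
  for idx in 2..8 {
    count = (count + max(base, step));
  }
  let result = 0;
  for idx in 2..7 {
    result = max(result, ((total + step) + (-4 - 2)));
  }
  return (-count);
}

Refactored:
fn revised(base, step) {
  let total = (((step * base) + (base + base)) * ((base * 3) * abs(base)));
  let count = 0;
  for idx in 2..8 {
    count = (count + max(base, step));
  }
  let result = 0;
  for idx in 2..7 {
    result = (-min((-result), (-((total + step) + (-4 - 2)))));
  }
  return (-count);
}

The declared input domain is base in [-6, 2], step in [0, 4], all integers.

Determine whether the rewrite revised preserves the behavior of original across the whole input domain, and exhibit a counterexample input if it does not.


Side by side, the visible changes include: min/max/abs usage differs.
As a probe, take base=1, step=3: original runs total=15, then count=0, then (idx=2), then count=3, then (idx=3), then count=6, then (idx=4), then count=9, then (idx=5), then count=12, then (idx=6), then count=15, then (idx=7), then count=18, then result=0, then (idx=2), then result=12, then (idx=3), then result=12, then (idx=4), then result=12, then (idx=5), then result=12, then (idx=6), then result=12, then returns -18; revised runs total=15, then count=0, then (idx=2), then count=3, then (idx=3), then count=6, then (idx=4), then count=9, then (idx=5), then count=12, then (idx=6), then count=15, then (idx=7), then count=18, then result=0, then (idx=2), then result=12, then (idx=3), then result=12, then (idx=4), then result=12, then (idx=5), then result=12, then (idx=6), then result=12, then returns -18; both end at -18.
Checked all 45 inputs in the declared domain: the outputs agree on every one.
verdict: equivalent


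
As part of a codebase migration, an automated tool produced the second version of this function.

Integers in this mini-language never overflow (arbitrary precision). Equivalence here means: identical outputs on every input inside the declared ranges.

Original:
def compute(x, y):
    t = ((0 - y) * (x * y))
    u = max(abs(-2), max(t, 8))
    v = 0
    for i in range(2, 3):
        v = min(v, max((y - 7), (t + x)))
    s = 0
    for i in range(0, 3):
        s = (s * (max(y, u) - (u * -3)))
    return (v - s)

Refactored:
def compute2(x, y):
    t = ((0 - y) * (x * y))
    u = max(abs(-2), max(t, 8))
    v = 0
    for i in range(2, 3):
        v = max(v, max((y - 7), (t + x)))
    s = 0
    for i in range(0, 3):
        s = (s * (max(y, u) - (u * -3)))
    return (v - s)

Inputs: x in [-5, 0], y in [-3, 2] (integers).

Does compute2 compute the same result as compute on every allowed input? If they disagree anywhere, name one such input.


Input x=-5, y=-3: 0 from compute versus 40 from compute2.
verdict: not equivalent; witness: x=-5, y=-3


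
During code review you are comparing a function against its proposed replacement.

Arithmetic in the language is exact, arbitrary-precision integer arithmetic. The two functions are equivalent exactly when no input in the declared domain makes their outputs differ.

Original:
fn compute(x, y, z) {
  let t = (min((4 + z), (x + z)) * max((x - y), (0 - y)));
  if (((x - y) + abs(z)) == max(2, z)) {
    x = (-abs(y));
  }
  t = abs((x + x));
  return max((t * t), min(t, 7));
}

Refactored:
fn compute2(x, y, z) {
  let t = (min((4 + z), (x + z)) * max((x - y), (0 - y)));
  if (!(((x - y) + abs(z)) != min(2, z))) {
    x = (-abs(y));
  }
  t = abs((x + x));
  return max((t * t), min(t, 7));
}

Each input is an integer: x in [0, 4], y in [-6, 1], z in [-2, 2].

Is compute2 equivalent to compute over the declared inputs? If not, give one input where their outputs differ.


Evaluate both at x=0, y=-2, z=0.
compute: t = 0; (((x - y) + abs(z)) == max(2, z)) -> true; x = -2; t = 4; return 16
compute2: t = 0; (!(((x - y) + abs(z)) != min(2, z))) -> false; t = 0; return 0
16 and 0 differ, so these are not the same function on this domain.
verdict: not equivalent; witness: x=0, y=-2, z=0


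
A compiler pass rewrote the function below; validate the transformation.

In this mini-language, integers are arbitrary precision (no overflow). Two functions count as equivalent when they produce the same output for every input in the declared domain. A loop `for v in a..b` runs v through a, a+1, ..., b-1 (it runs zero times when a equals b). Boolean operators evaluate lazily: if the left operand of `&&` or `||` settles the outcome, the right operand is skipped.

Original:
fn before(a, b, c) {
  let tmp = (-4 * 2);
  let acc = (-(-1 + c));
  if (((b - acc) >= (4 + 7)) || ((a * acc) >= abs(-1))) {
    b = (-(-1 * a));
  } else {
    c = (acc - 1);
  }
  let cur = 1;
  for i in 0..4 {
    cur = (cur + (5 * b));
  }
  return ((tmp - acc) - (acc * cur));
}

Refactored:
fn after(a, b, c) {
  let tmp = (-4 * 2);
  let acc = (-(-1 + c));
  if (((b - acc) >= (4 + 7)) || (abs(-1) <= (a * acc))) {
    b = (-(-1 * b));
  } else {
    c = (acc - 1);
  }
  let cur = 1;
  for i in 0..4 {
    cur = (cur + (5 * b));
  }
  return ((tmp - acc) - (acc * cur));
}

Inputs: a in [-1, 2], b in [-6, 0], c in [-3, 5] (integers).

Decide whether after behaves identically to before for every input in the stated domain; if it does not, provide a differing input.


Input a=-1, b=-6, c=2: -26 from before versus -126 from after.
verdict: not equivalent; witness: a=-1, b=-6, c=2


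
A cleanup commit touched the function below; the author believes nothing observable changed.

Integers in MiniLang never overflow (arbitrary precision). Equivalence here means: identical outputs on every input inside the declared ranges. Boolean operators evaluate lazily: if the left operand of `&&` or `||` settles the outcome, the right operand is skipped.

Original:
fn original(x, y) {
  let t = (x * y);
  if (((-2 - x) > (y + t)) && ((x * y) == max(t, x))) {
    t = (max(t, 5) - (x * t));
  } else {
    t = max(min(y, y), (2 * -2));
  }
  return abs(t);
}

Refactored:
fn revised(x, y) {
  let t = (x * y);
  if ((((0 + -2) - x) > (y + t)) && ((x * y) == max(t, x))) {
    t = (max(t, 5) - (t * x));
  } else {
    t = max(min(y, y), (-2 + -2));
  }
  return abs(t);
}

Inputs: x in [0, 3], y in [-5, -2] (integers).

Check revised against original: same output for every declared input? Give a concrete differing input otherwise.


Behavior is preserved: although arithmetic usage differs, plus constant usage differs, the outputs never diverge.
As a probe, take x=1, y=-3: original runs t=-3, then (((-2 - x) > (y + t)) && ((x * y) == max(t, x))) is false, then t=-3, then returns 3; revised runs t=-3, then ((((0 + -2) - x) > (y + t)) && ((x * y) == max(t, x))) is false, then t=-3, then returns 3; both end at 3.
Checked all 16 inputs in the declared domain: the outputs agree on every one.
verdict: equivalent


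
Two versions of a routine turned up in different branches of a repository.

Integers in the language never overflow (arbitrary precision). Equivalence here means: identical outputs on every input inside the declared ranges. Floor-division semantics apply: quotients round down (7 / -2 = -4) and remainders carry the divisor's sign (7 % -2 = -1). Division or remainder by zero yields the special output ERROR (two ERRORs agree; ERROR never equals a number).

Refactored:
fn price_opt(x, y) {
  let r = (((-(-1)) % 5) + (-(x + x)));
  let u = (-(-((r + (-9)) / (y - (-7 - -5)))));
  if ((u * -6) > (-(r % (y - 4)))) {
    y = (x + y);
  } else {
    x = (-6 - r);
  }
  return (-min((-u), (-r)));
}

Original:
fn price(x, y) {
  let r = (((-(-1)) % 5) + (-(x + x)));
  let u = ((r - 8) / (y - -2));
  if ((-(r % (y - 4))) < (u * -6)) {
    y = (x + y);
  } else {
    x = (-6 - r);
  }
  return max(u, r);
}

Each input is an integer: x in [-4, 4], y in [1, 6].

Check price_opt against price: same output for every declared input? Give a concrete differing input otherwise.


Not equivalent: x=4, y=1 separates them (-5 vs -6).
price: r := -7 | u := -5 | ((-(r % (y - 4))) < (u * -6)): true | y := 5 | result -5
price_opt: r := -7 | u := -6 | ((u * -6) > (-(r % (y - 4)))): true | y := 5 | result -6
verdict: not equivalent; witness: x=4, y=1


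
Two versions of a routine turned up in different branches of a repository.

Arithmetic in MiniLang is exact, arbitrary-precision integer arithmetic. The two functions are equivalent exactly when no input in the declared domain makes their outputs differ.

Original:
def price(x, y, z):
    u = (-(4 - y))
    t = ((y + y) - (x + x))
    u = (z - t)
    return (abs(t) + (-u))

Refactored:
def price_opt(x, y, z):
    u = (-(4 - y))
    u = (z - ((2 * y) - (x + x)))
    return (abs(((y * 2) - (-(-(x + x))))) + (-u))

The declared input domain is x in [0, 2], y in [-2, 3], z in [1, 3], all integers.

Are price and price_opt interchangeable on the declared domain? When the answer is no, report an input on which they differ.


Comparing the listings, the differences include: local variable names differ; also arithmetic usage differs; also constant usage differs; also statement counts differ.
As a probe, take x=0, y=1, z=3: price runs u becomes -3; next t becomes 2; next u becomes 1; next final value 1; price_opt runs u becomes -3; next u becomes 1; next final value 1; both end at 1.
Checked all 54 inputs in the declared domain: the outputs agree on every one.
verdict: equivalent


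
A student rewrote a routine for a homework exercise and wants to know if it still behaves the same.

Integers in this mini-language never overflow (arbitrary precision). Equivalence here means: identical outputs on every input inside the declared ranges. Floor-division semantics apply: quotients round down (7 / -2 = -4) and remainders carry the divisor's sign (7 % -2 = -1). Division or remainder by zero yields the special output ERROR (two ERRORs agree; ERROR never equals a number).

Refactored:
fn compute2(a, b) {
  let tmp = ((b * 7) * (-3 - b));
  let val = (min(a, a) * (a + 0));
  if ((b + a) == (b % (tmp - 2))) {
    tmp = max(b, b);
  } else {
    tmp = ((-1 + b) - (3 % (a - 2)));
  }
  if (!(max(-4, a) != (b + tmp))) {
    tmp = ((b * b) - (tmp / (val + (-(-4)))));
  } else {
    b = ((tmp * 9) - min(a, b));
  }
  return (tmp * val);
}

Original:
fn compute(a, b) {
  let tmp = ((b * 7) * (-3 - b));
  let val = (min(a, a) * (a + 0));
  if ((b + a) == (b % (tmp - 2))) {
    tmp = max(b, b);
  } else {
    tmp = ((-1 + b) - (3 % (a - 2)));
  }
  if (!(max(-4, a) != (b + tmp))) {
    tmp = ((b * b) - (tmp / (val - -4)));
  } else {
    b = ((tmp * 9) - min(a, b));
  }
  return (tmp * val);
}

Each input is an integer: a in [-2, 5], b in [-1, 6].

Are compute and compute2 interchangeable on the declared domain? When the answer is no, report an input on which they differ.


The two are interchangeable: arithmetic usage differs, and every declared input agrees.
Tracing a=4, b=1: compute: tmp := -28 | val := 16 | ((b + a) == (b % (tmp - 2))): false | tmp := -1 | (!(max(-4, a) != (b + tmp))): false | b := -10 | result -16 | compute2: tmp := -28 | val := 16 | ((b + a) == (b % (tmp - 2))): false | tmp := -1 | (!(max(-4, a) != (b + tmp))): false | b := -10 | result -16 — matching result -16.
Checked all 64 inputs in the declared domain: the outputs agree on every one.
verdict: equivalent


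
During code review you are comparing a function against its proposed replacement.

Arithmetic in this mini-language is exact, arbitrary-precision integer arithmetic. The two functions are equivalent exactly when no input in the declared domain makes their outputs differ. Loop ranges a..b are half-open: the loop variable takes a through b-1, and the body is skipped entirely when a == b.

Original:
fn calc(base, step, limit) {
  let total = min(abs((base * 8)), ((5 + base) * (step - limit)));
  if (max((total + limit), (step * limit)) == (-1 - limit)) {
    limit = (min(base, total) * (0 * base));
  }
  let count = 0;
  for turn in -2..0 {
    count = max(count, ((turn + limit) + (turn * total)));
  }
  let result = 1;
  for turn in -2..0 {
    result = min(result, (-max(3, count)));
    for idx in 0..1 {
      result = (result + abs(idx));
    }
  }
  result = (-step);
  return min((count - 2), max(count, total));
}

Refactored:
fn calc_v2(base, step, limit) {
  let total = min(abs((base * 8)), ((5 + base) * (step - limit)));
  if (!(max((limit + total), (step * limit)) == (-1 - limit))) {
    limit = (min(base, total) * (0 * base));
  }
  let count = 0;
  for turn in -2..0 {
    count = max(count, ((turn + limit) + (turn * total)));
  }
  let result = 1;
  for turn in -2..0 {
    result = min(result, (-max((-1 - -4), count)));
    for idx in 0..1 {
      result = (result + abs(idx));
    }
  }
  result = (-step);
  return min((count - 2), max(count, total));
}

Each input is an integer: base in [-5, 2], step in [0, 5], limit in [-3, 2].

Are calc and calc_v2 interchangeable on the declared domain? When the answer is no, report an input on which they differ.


The rewrite breaks on base=-5, step=0, limit=2, where the results are -1 and -2.
calc: total becomes 0; next (max((total + limit), (step * limit)) == (-1 - limit)) evaluates to false; next count becomes 0; next at turn=-2:; next count becomes 0; next at turn=-1:; next count becomes 1; next result becomes 1; next at turn=-2:; next result becomes -3; next at idx=0:; next result becomes -3; next at turn=-1:; next result becomes -3; next at idx=0:; next result becomes -3; next result becomes 0; next final value -1
calc_v2: total becomes 0; next (!(max((limit + total), (step * limit)) == (-1 - limit))) evaluates to true; next limit becomes 0; next count becomes 0; next at turn=-2:; next count becomes 0; next at turn=-1:; next count becomes 0; next result becomes 1; next at turn=-2:; next result becomes -3; next at idx=0:; next result becomes -3; next at turn=-1:; next result becomes -3; next at idx=0:; next result becomes -3; next result becomes 0; next final value -2
verdict: not equivalent; witness: base=-5, step=0, limit=2
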